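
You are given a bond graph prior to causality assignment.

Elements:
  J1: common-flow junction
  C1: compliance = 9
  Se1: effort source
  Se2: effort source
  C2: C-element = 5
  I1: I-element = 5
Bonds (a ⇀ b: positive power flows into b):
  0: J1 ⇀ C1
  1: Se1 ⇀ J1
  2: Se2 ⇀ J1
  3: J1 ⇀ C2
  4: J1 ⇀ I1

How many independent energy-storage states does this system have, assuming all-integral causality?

3  (C1, C2, I1 all integral)

#1 →J1  (Se1: effort source, stroke at far end)
#2 →J1  (Se2: effort source, stroke at far end)
#0 →J1  (prefer integral on C1)
#3 →J1  (prefer integral on C2)
#4 →I1  (closing 1-jn rule on J1)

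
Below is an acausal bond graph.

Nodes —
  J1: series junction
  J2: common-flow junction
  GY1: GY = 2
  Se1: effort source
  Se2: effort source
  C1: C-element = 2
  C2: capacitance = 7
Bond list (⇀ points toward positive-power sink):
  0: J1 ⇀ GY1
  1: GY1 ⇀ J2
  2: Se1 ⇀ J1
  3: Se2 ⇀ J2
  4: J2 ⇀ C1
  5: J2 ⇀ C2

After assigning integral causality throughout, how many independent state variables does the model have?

2  (C1, C2 all integral)

b2 |J1  (source Se1 imposes e)
b3 |J2  (Se2: effort source, stroke at far end)
b0 |GY1  (only one flow-in slot at J1)
b1 |GY1  (GY GY1: same side as bond 0)
b4 |J2  (common-f at J2 fixed by 1)
b5 |J2  (common-f at J2 fixed by 1)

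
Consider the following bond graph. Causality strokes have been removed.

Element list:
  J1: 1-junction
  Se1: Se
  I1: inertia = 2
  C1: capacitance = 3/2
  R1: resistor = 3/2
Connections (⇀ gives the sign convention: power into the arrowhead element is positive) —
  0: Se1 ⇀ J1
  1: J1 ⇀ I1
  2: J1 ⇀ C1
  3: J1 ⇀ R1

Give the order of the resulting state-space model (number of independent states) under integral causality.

2  (C1, I1 all integral)

#0 stroke at J1  (source Se1 imposes e)
#1 stroke at I1  (I1 outputs flow p/I1)
#2 stroke at J1  (J1 flow already set via bond 1)
#3 stroke at J1  (J1 flow already set via bond 1)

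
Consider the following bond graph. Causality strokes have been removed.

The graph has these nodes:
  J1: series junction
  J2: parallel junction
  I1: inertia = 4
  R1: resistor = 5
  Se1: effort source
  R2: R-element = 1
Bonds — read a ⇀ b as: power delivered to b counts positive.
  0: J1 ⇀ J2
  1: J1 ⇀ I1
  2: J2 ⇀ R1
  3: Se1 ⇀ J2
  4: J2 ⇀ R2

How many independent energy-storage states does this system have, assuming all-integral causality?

bond 3 →J2  (Se1 (Se) sets effort on bond)
bond 0 →J1  (J2: bond 3 brought effort, rest push out)
bond 2 →R1  (J2: bond 3 brought effort, rest push out)
bond 4 →R2  (common-e at J2 fixed by 3)
bond 1 →I1  (J1: last free bond brings flow in)

1  (I1 all integral)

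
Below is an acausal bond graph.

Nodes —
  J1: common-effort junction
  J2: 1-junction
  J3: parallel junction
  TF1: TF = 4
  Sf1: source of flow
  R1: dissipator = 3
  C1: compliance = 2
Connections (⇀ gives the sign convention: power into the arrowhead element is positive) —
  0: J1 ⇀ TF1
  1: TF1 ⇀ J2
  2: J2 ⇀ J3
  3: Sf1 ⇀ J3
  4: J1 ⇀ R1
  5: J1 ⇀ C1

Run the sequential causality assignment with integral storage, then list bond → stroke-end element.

b0 →TF1
b1 →J2
b2 →J3
b3 →Sf1
b4 →R1
b5 →J1

β3 stroke→Sf1  (Sf1: flow source, stroke at near end)
β2 stroke→J3  (J3 needs exactly one e-in)
β1 stroke→J2  (J2 flow already set via bond 2)
β0 stroke→TF1  (through TF1, causality passes straight; one stroke at TF1)
β5 stroke→J1  (C1: C, integral causality)
β4 stroke→R1  (common-e at J1 fixed by 5)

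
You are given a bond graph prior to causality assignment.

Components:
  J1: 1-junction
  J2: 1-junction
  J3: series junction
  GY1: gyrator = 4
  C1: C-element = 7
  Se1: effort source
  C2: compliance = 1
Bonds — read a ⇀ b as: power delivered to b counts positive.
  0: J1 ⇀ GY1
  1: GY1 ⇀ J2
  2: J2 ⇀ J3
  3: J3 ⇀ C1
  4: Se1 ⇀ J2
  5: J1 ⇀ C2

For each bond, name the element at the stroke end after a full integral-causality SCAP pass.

β4 →J2  (Se1 (Se) sets effort on bond)
β3 →J3  (C1 outputs effort q/C1)
β2 →J2  (closing 1-jn rule on J3)
β1 →GY1  (J2 needs exactly one f-in)
β0 →GY1  (GY1: gyrator matches bond 1)
β5 →J1  (common-f at J1 fixed by 0)

β0 →GY1
β1 →GY1
β2 →J2
β3 →J3
β4 →J2
β5 →J1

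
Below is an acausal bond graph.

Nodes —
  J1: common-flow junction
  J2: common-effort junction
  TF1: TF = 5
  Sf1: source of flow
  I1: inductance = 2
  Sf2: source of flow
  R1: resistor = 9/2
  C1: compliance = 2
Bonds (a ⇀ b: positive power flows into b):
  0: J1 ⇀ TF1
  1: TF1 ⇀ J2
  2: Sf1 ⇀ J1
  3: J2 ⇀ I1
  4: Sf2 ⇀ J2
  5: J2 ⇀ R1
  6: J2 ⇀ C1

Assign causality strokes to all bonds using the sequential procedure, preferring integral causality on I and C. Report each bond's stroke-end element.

bond 2 stroke→Sf1  (Sf1: flow source, stroke at near end)
bond 4 stroke→Sf2  (source Sf2 imposes f)
bond 0 stroke→J1  (J1 flow already set via bond 2)
bond 1 stroke→TF1  (TF1 one-in-one-out from 0)
bond 3 stroke→I1  (prefer integral on I1)
bond 6 stroke→J2  (prefer integral on C1)
bond 5 stroke→R1  (common-e at J2 fixed by 6)

#0 →J1
#1 →TF1
#2 →Sf1
#3 →I1
#4 →Sf2
#5 →R1
#6 →J2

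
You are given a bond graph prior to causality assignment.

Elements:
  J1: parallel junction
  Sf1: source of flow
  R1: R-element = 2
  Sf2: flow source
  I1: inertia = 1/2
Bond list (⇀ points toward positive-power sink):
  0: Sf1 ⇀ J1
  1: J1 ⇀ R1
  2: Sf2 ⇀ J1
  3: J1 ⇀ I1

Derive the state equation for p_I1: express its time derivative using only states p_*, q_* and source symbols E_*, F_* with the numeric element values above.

dp_I1/dt = 2*F_Sf1 + 2*F_Sf2 - 4*p_I1

#0 |Sf1  (Sf1 fixes flow; stroke at Sf1)
#2 |Sf2  (source Sf2 imposes f)
#3 |I1  (I1: I, integral causality)
#1 |J1  (closing 0-jn rule on J1)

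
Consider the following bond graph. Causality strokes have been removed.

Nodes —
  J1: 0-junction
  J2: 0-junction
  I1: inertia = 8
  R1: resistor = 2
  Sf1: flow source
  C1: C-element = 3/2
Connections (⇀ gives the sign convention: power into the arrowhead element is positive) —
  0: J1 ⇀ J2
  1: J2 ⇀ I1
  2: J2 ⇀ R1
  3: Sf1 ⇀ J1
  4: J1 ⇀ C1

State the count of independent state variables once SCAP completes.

β3 →Sf1  (Sf1 fixes flow; stroke at Sf1)
β1 →I1  (I1 outputs flow p/I1)
β4 →J1  (C1: C, integral causality)
β0 →J2  (common-e at J1 fixed by 4)
β2 →R1  (J2 effort already set via bond 0)

2  (C1, I1 all integral)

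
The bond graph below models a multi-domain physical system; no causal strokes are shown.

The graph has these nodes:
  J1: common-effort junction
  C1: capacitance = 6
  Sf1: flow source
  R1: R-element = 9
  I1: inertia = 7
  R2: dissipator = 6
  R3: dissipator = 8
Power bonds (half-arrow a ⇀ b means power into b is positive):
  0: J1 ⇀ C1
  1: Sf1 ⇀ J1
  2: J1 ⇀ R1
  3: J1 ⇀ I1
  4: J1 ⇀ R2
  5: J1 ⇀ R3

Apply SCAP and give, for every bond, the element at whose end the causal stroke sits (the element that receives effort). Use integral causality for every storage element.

β1 →Sf1  (Sf1 fixes flow; stroke at Sf1)
β0 →J1  (prefer integral on C1)
β2 →R1  (J1: bond 0 brought effort, rest push out)
β3 →I1  (0-jn J1 has e-setter on 0)
β4 →R2  (J1: bond 0 brought effort, rest push out)
β5 →R3  (J1 effort already set via bond 0)

bond 0 stroke→J1
bond 1 stroke→Sf1
bond 2 stroke→R1
bond 3 stroke→I1
bond 4 stroke→R2
bond 5 stroke→R3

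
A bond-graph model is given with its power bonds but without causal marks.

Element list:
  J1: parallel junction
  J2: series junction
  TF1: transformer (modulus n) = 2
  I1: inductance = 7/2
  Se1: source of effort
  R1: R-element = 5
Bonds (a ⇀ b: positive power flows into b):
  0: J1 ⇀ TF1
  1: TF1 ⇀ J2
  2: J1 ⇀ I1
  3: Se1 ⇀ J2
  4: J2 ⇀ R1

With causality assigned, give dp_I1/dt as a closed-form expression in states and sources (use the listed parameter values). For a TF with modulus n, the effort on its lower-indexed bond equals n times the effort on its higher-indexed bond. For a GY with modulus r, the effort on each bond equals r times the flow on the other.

dp_I1/dt = -2*E_Se1 - 40*p_I1/7

bond 3 |J2  (source Se1 imposes e)
bond 2 |I1  (I1 outputs flow p/I1)
bond 0 |J1  (J1: last free bond brings effort in)
bond 1 |TF1  (TF1 one-in-one-out from 0)
bond 4 |J2  (common-f at J2 fixed by 1)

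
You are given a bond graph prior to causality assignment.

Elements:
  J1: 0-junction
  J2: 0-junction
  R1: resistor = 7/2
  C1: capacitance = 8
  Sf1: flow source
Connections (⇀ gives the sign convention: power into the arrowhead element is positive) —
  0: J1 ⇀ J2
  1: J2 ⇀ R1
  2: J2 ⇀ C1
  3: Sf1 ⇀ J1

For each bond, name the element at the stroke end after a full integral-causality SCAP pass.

bond 3 stroke→Sf1  (Sf1 fixes flow; stroke at Sf1)
bond 0 stroke→J1  (J1 needs exactly one e-in)
bond 2 stroke→J2  (C1: C, integral causality)
bond 1 stroke→R1  (J2: bond 2 brought effort, rest push out)

b0 →J1
b1 →R1
b2 →J2
b3 →Sf1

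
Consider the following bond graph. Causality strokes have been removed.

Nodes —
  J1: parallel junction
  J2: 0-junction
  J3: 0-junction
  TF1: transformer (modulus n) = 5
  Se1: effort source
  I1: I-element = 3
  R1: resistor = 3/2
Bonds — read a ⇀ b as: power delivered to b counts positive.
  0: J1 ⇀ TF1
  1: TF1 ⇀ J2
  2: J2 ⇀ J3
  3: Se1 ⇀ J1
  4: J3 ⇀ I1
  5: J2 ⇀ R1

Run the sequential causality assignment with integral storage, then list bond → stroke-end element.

bond 3 |J1  (Se1 fixes effort; stroke away)
bond 0 |TF1  (J1: bond 3 brought effort, rest push out)
bond 1 |J2  (TF1 one-in-one-out from 0)
bond 2 |J3  (common-e at J2 fixed by 1)
bond 5 |R1  (J2: bond 1 brought effort, rest push out)
bond 4 |I1  (0-jn J3 has e-setter on 2)

#0 stroke at TF1
#1 stroke at J2
#2 stroke at J3
#3 stroke at J1
#4 stroke at I1
#5 stroke at R1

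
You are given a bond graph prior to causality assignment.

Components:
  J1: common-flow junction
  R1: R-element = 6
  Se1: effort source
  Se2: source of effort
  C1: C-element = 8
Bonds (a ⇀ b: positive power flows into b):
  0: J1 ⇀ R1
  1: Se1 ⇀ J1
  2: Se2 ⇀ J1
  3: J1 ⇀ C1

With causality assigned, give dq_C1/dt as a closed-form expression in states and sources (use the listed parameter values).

dq_C1/dt = E_Se1/6 + E_Se2/6 - q_C1/48

b1 stroke at J1  (Se1: effort source, stroke at far end)
b2 stroke at J1  (Se2 fixes effort; stroke away)
b3 stroke at J1  (prefer integral on C1)
b0 stroke at R1  (J1 needs exactly one f-in)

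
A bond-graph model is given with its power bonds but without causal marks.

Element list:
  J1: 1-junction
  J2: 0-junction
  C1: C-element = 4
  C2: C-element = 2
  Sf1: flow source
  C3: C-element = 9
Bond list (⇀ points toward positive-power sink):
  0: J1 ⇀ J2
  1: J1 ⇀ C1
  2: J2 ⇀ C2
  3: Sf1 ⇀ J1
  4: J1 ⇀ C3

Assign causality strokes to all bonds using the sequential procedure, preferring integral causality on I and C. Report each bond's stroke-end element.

b0 stroke at J1
b1 stroke at J1
b2 stroke at J2
b3 stroke at Sf1
b4 stroke at J1

#3 stroke at Sf1  (Sf1 fixes flow; stroke at Sf1)
#0 stroke at J1  (J1 flow already set via bond 3)
#1 stroke at J1  (J1 flow already set via bond 3)
#4 stroke at J1  (common-f at J1 fixed by 3)
#2 stroke at J2  (closing 0-jn rule on J2)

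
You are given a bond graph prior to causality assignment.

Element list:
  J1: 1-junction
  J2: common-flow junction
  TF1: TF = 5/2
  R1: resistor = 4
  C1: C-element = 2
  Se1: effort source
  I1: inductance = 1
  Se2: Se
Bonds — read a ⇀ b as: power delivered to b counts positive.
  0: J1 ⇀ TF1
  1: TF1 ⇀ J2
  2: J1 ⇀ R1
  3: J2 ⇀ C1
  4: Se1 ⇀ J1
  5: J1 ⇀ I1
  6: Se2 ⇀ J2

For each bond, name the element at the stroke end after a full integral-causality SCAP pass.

β4 |J1  (Se1: effort source, stroke at far end)
β6 |J2  (Se2 fixes effort; stroke away)
β3 |J2  (C1 integral (e out))
β1 |TF1  (closing 1-jn rule on J2)
β0 |J1  (through TF1, causality passes straight; one stroke at TF1)
β5 |I1  (I1 integral (f out))
β2 |J1  (J1 flow already set via bond 5)

b0 stroke→J1
b1 stroke→TF1
b2 stroke→J1
b3 stroke→J2
b4 stroke→J1
b5 stroke→I1
b6 stroke→J2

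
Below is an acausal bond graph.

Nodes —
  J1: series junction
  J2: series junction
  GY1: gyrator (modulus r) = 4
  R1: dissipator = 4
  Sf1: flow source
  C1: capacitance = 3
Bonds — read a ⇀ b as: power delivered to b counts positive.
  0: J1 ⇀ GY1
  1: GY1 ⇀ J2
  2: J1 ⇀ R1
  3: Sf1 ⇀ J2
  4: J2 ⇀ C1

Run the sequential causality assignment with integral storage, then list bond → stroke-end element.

b0 →J1
b1 →J2
b2 →R1
b3 →Sf1
b4 →J2

#3 stroke at Sf1  (Sf1 (Sf) sets flow on bond)
#1 stroke at J2  (J2 flow already set via bond 3)
#4 stroke at J2  (J2: bond 3 brought flow, rest push out)
#0 stroke at J1  (GY1: gyrator matches bond 1)
#2 stroke at R1  (closing 1-jn rule on J1)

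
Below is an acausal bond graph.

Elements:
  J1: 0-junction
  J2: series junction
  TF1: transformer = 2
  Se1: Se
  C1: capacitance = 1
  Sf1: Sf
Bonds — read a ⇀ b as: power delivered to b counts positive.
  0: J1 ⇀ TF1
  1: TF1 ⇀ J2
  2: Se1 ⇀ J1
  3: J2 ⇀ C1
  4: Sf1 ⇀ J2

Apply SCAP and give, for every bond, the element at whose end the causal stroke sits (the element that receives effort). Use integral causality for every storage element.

bond 0 |TF1
bond 1 |J2
bond 2 |J1
bond 3 |J2
bond 4 |Sf1

bond 2 →J1  (source Se1 imposes e)
bond 4 →Sf1  (Sf1 fixes flow; stroke at Sf1)
bond 0 →TF1  (J1: bond 2 brought effort, rest push out)
bond 1 →J2  (common-f at J2 fixed by 4)
bond 3 →J2  (1-jn J2 has f-setter on 4)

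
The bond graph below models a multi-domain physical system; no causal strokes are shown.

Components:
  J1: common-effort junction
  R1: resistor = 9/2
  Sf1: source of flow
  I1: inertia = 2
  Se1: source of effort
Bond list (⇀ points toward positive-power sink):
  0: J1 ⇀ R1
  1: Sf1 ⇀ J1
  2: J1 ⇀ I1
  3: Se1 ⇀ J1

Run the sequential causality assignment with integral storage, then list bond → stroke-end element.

β0 stroke at R1
β1 stroke at Sf1
β2 stroke at I1
β3 stroke at J1

bond 1 |Sf1  (source Sf1 imposes f)
bond 3 |J1  (Se1: effort source, stroke at far end)
bond 0 |R1  (J1: bond 3 brought effort, rest push out)
bond 2 |I1  (J1 effort already set via bond 3)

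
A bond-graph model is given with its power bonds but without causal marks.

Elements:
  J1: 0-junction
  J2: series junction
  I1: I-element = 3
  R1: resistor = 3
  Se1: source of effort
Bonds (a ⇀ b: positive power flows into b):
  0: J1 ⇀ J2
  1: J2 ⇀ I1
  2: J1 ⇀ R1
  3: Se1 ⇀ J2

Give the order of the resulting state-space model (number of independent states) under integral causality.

1  (I1 all integral)

β3 →J2  (source Se1 imposes e)
β1 →I1  (I1: I, integral causality)
β0 →J2  (J2: bond 1 brought flow, rest push out)
β2 →J1  (J1: last free bond brings effort in)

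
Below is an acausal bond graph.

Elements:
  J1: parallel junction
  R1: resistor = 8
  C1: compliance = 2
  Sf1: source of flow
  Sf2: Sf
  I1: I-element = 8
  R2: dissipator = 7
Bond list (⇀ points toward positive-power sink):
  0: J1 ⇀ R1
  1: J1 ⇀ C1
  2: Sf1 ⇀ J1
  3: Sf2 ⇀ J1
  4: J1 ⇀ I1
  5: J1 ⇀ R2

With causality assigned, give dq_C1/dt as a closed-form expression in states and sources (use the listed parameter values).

b2 |Sf1  (Sf1 (Sf) sets flow on bond)
b3 |Sf2  (Sf2 fixes flow; stroke at Sf2)
b1 |J1  (C1: C, integral causality)
b0 |R1  (J1 effort already set via bond 1)
b4 |I1  (common-e at J1 fixed by 1)
b5 |R2  (common-e at J1 fixed by 1)

dq_C1/dt = F_Sf1 + F_Sf2 - p_I1/8 - 15*q_C1/112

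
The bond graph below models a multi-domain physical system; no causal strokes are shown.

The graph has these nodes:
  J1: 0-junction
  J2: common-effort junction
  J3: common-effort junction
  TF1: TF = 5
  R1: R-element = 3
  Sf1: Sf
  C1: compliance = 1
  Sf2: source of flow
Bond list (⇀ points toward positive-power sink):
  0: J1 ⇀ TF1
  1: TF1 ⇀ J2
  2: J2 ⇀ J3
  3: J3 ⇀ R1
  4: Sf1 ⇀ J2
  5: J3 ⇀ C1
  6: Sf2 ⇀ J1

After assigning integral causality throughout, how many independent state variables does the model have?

β4 |Sf1  (Sf1: flow source, stroke at near end)
β6 |Sf2  (Sf2 fixes flow; stroke at Sf2)
β0 |J1  (J1 needs exactly one e-in)
β1 |TF1  (through TF1, causality passes straight; one stroke at TF1)
β2 |J2  (J2: last free bond brings effort in)
β5 |J3  (C1: C, integral causality)
β3 |R1  (0-jn J3 has e-setter on 5)

1  (C1 all integral)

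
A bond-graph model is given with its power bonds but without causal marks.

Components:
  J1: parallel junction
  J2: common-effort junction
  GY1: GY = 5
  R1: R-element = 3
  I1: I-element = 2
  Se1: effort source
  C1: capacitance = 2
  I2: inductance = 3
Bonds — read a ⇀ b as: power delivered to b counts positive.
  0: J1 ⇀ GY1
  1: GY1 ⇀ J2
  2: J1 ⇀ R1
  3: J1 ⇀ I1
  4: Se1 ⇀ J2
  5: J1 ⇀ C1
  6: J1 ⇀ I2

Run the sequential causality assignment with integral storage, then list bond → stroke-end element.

β4 |J2  (Se1 (Se) sets effort on bond)
β1 |GY1  (J2: bond 4 brought effort, rest push out)
β0 |GY1  (through GY1, causality inverts; strokes same side of GY1)
β3 |I1  (I1: I, integral causality)
β5 |J1  (C1 integral (e out))
β2 |R1  (common-e at J1 fixed by 5)
β6 |I2  (J1 effort already set via bond 5)

bond 0 |GY1
bond 1 |GY1
bond 2 |R1
bond 3 |I1
bond 4 |J2
bond 5 |J1
bond 6 |I2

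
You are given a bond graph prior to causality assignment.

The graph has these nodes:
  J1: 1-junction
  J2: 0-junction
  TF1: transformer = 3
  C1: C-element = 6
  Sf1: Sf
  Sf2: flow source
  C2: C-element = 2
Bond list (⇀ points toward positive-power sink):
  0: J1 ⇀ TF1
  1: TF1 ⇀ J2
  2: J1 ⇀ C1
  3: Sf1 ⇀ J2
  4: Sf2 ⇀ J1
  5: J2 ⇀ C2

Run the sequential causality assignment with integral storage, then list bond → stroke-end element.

b0 stroke at J1
b1 stroke at TF1
b2 stroke at J1
b3 stroke at Sf1
b4 stroke at Sf2
b5 stroke at J2

b3 stroke→Sf1  (source Sf1 imposes f)
b4 stroke→Sf2  (Sf2 fixes flow; stroke at Sf2)
b0 stroke→J1  (J1 flow already set via bond 4)
b2 stroke→J1  (J1: bond 4 brought flow, rest push out)
b1 stroke→TF1  (through TF1, causality passes straight; one stroke at TF1)
b5 stroke→J2  (J2 needs exactly one e-in)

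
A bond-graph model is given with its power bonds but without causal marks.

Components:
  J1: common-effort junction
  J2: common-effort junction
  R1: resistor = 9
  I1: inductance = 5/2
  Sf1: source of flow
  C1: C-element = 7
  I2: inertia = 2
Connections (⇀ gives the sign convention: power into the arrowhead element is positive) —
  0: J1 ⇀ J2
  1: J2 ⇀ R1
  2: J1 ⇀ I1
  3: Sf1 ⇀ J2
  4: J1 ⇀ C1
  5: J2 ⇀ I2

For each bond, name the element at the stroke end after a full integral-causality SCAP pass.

bond 3 →Sf1  (Sf1 fixes flow; stroke at Sf1)
bond 2 →I1  (prefer integral on I1)
bond 4 →J1  (C1 integral (e out))
bond 0 →J2  (0-jn J1 has e-setter on 4)
bond 1 →R1  (common-e at J2 fixed by 0)
bond 5 →I2  (common-e at J2 fixed by 0)

b0 stroke→J2
b1 stroke→R1
b2 stroke→I1
b3 stroke→Sf1
b4 stroke→J1
b5 stroke→I2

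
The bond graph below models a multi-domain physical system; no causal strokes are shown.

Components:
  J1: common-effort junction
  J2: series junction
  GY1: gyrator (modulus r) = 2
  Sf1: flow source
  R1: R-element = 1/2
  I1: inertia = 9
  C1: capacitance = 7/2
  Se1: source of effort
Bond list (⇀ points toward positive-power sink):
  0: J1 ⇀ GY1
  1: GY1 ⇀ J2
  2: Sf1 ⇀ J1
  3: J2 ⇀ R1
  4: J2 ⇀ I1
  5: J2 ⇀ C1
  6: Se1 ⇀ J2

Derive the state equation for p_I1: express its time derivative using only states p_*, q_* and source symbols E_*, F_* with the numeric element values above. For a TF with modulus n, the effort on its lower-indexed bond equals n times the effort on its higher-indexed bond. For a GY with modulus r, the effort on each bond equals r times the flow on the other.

β2 stroke→Sf1  (source Sf1 imposes f)
β6 stroke→J2  (Se1 fixes effort; stroke away)
β0 stroke→J1  (J1 needs exactly one e-in)
β1 stroke→J2  (GY1 both-in/both-out from 0)
β4 stroke→I1  (prefer integral on I1)
β3 stroke→J2  (common-f at J2 fixed by 4)
β5 stroke→J2  (J2 flow already set via bond 4)

dp_I1/dt = E_Se1 + 2*F_Sf1 - p_I1/18 - 2*q_C1/7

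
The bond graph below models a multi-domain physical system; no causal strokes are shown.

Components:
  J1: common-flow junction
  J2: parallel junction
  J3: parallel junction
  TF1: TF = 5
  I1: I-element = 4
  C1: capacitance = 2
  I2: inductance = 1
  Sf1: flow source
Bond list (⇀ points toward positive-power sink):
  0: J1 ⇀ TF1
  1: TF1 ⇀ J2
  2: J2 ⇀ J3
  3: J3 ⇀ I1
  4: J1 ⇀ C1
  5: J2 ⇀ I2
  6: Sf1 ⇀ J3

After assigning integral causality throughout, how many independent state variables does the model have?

3  (C1, I1, I2 all integral)

bond 6 stroke at Sf1  (Sf1 (Sf) sets flow on bond)
bond 3 stroke at I1  (I1: I, integral causality)
bond 2 stroke at J3  (only one effort-in slot at J3)
bond 4 stroke at J1  (C1 outputs effort q/C1)
bond 0 stroke at TF1  (only one flow-in slot at J1)
bond 1 stroke at J2  (TF TF1: opposite of bond 0)
bond 5 stroke at I2  (J2 effort already set via bond 1)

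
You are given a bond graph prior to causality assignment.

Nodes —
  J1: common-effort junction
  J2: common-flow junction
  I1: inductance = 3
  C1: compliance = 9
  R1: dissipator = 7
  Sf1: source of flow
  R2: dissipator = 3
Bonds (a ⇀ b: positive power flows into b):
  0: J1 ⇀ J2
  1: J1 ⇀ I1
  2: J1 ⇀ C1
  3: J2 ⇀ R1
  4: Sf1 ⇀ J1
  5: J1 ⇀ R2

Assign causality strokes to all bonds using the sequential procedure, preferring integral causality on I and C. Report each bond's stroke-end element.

bond 4 →Sf1  (Sf1 (Sf) sets flow on bond)
bond 1 →I1  (prefer integral on I1)
bond 2 →J1  (C1 integral (e out))
bond 0 →J2  (common-e at J1 fixed by 2)
bond 5 →R2  (J1: bond 2 brought effort, rest push out)
bond 3 →R1  (closing 1-jn rule on J2)

β0 →J2
β1 →I1
β2 →J1
β3 →R1
β4 →Sf1
β5 →R2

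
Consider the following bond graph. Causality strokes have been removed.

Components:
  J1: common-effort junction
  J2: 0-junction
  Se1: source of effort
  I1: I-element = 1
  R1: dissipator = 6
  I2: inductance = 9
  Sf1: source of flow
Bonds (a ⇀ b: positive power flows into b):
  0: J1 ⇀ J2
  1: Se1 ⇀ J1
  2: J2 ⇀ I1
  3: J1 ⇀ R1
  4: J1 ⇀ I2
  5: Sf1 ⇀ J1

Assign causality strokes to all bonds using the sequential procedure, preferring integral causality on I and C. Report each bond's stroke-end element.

β0 |J2
β1 |J1
β2 |I1
β3 |R1
β4 |I2
β5 |Sf1

#1 →J1  (Se1 (Se) sets effort on bond)
#5 →Sf1  (Sf1: flow source, stroke at near end)
#0 →J2  (common-e at J1 fixed by 1)
#3 →R1  (J1: bond 1 brought effort, rest push out)
#4 →I2  (J1: bond 1 brought effort, rest push out)
#2 →I1  (common-e at J2 fixed by 0)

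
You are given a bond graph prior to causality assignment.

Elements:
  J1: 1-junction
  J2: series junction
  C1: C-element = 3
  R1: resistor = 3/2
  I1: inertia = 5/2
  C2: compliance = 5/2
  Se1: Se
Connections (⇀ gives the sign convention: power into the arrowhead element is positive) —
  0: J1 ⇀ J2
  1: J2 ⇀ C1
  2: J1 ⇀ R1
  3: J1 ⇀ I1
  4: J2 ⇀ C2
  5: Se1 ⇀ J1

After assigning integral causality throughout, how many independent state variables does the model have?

3  (C1, C2, I1 all integral)

b5 stroke at J1  (Se1: effort source, stroke at far end)
b1 stroke at J2  (C1 integral (e out))
b3 stroke at I1  (I1 integral (f out))
b0 stroke at J1  (common-f at J1 fixed by 3)
b2 stroke at J1  (1-jn J1 has f-setter on 3)
b4 stroke at J2  (1-jn J2 has f-setter on 0)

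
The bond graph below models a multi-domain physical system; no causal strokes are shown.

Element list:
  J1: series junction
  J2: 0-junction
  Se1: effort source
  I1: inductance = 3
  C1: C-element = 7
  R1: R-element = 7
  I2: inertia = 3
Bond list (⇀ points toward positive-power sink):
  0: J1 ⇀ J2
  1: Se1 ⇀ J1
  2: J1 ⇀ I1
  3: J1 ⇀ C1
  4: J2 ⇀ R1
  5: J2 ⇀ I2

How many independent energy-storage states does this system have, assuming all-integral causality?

#1 |J1  (Se1: effort source, stroke at far end)
#2 |I1  (I1 outputs flow p/I1)
#0 |J1  (common-f at J1 fixed by 2)
#3 |J1  (J1: bond 2 brought flow, rest push out)
#5 |I2  (I2 integral (f out))
#4 |J2  (J2: last free bond brings effort in)

3  (C1, I1, I2 all integral)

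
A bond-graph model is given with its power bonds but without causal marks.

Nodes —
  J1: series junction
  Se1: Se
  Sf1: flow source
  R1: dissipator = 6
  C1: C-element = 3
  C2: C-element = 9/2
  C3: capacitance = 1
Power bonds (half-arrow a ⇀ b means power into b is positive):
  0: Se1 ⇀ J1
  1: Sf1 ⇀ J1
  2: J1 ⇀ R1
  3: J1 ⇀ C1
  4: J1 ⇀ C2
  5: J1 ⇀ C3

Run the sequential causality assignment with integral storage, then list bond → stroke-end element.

b0 stroke at J1
b1 stroke at Sf1
b2 stroke at J1
b3 stroke at J1
b4 stroke at J1
b5 stroke at J1

β0 stroke at J1  (Se1: effort source, stroke at far end)
β1 stroke at Sf1  (source Sf1 imposes f)
β2 stroke at J1  (J1: bond 1 brought flow, rest push out)
β3 stroke at J1  (common-f at J1 fixed by 1)
β4 stroke at J1  (1-jn J1 has f-setter on 1)
β5 stroke at J1  (J1: bond 1 brought flow, rest push out)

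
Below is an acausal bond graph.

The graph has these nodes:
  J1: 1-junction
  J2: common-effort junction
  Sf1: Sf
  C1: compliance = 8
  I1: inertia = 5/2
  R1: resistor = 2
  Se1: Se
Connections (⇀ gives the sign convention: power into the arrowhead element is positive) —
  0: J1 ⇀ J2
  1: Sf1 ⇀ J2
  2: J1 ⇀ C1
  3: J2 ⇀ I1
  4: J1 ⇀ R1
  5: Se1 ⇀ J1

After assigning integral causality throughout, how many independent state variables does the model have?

2  (C1, I1 all integral)

#1 stroke at Sf1  (source Sf1 imposes f)
#5 stroke at J1  (Se1 fixes effort; stroke away)
#2 stroke at J1  (prefer integral on C1)
#3 stroke at I1  (I1 outputs flow p/I1)
#0 stroke at J2  (J2 needs exactly one e-in)
#4 stroke at J1  (J1: bond 0 brought flow, rest push out)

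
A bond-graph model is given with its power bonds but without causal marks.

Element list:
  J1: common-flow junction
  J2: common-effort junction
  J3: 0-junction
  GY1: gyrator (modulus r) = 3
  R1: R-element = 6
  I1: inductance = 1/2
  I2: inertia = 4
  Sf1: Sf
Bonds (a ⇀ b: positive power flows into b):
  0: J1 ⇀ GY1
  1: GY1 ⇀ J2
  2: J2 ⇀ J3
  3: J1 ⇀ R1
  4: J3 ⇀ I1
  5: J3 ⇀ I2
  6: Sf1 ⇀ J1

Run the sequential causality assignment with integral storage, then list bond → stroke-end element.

b0 |J1
b1 |J2
b2 |J3
b3 |J1
b4 |I1
b5 |I2
b6 |Sf1

bond 6 →Sf1  (source Sf1 imposes f)
bond 0 →J1  (J1 flow already set via bond 6)
bond 3 →J1  (J1 flow already set via bond 6)
bond 1 →J2  (GY1 both-in/both-out from 0)
bond 2 →J3  (J2: bond 1 brought effort, rest push out)
bond 4 →I1  (0-jn J3 has e-setter on 2)
bond 5 →I2  (common-e at J3 fixed by 2)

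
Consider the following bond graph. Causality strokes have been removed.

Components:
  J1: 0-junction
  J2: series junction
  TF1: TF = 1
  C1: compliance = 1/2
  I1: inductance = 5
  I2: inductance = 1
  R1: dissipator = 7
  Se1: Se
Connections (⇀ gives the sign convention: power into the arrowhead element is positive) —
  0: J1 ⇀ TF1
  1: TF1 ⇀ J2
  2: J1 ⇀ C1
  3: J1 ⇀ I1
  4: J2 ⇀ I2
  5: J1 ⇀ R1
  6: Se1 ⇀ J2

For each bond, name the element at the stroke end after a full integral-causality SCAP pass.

bond 6 stroke at J2  (Se1: effort source, stroke at far end)
bond 2 stroke at J1  (C1 outputs effort q/C1)
bond 0 stroke at TF1  (0-jn J1 has e-setter on 2)
bond 3 stroke at I1  (J1: bond 2 brought effort, rest push out)
bond 5 stroke at R1  (common-e at J1 fixed by 2)
bond 1 stroke at J2  (through TF1, causality passes straight; one stroke at TF1)
bond 4 stroke at I2  (closing 1-jn rule on J2)

β0 →TF1
β1 →J2
β2 →J1
β3 →I1
β4 →I2
β5 →R1
β6 →J2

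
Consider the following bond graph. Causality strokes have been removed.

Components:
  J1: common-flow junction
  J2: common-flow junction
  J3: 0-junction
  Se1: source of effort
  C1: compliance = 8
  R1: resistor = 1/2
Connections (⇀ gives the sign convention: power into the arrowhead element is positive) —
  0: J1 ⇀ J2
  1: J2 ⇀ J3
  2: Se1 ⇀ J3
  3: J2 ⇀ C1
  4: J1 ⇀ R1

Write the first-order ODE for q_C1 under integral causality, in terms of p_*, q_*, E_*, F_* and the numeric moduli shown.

b2 stroke at J3  (source Se1 imposes e)
b1 stroke at J2  (J3 effort already set via bond 2)
b3 stroke at J2  (prefer integral on C1)
b0 stroke at J1  (J2 needs exactly one f-in)
b4 stroke at R1  (J1 needs exactly one f-in)

dq_C1/dt = -2*E_Se1 - q_C1/4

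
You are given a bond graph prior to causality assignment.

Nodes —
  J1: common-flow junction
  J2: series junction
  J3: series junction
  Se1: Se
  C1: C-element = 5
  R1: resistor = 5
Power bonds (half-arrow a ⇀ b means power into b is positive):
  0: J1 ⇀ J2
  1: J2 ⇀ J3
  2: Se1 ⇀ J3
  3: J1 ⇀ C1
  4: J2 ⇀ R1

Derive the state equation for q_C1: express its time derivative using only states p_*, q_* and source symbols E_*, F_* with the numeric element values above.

dq_C1/dt = E_Se1/5 - q_C1/25

#2 |J3  (Se1: effort source, stroke at far end)
#1 |J2  (J3: last free bond brings flow in)
#3 |J1  (C1: C, integral causality)
#0 |J2  (closing 1-jn rule on J1)
#4 |R1  (closing 1-jn rule on J2)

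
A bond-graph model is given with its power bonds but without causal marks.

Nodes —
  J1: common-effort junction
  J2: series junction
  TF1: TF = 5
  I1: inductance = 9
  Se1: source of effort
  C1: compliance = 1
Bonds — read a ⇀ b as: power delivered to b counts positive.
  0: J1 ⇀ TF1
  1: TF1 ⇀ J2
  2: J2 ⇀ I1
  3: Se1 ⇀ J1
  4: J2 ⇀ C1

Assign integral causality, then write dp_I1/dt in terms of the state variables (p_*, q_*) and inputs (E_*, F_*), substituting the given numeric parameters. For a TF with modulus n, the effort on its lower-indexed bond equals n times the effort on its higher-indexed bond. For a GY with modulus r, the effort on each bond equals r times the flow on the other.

dp_I1/dt = E_Se1/5 - q_C1

#3 |J1  (Se1: effort source, stroke at far end)
#0 |TF1  (J1 effort already set via bond 3)
#1 |J2  (TF1: transformer flips bond 0)
#2 |I1  (I1 outputs flow p/I1)
#4 |J2  (common-f at J2 fixed by 2)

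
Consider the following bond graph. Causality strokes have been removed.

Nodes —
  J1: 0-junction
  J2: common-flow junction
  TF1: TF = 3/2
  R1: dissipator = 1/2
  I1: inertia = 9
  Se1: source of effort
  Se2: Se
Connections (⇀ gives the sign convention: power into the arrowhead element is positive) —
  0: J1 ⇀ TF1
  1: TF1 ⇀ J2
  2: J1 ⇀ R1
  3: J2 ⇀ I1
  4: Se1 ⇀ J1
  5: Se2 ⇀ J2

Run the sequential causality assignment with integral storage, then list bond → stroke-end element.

β0 stroke at TF1
β1 stroke at J2
β2 stroke at R1
β3 stroke at I1
β4 stroke at J1
β5 stroke at J2

#4 →J1  (Se1 (Se) sets effort on bond)
#5 →J2  (Se2 fixes effort; stroke away)
#0 →TF1  (J1: bond 4 brought effort, rest push out)
#2 →R1  (J1: bond 4 brought effort, rest push out)
#1 →J2  (TF TF1: opposite of bond 0)
#3 →I1  (only one flow-in slot at J2)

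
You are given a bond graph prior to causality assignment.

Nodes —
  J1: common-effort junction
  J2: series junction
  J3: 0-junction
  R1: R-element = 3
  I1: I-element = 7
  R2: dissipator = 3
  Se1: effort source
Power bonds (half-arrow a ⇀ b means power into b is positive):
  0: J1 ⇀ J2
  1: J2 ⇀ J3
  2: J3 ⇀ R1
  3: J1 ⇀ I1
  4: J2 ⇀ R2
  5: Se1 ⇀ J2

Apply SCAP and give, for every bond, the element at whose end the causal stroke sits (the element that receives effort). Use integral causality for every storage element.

bond 0 stroke at J1
bond 1 stroke at J2
bond 2 stroke at J3
bond 3 stroke at I1
bond 4 stroke at J2
bond 5 stroke at J2

bond 5 |J2  (Se1 (Se) sets effort on bond)
bond 3 |I1  (I1 outputs flow p/I1)
bond 0 |J1  (only one effort-in slot at J1)
bond 1 |J2  (common-f at J2 fixed by 0)
bond 4 |J2  (common-f at J2 fixed by 0)
bond 2 |J3  (closing 0-jn rule on J3)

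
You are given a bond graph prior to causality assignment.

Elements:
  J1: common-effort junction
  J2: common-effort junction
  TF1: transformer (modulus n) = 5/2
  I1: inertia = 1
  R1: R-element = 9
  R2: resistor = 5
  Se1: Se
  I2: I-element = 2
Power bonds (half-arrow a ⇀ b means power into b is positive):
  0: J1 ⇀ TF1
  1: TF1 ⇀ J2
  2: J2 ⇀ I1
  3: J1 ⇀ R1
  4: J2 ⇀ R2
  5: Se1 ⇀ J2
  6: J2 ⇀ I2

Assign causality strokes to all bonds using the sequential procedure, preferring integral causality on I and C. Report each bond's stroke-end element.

b5 stroke at J2  (Se1 (Se) sets effort on bond)
b1 stroke at TF1  (J2 effort already set via bond 5)
b2 stroke at I1  (0-jn J2 has e-setter on 5)
b4 stroke at R2  (0-jn J2 has e-setter on 5)
b6 stroke at I2  (J2: bond 5 brought effort, rest push out)
b0 stroke at J1  (TF1: transformer flips bond 1)
b3 stroke at R1  (common-e at J1 fixed by 0)

#0 stroke→J1
#1 stroke→TF1
#2 stroke→I1
#3 stroke→R1
#4 stroke→R2
#5 stroke→J2
#6 stroke→I2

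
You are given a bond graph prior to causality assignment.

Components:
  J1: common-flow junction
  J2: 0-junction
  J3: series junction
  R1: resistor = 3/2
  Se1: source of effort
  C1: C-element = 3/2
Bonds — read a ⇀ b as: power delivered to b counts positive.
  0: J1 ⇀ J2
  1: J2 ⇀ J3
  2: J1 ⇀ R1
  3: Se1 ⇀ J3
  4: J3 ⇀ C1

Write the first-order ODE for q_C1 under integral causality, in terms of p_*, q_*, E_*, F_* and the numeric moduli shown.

dq_C1/dt = 2*E_Se1/3 - 4*q_C1/9

bond 3 stroke→J3  (source Se1 imposes e)
bond 4 stroke→J3  (C1 integral (e out))
bond 1 stroke→J2  (closing 1-jn rule on J3)
bond 0 stroke→J1  (J2: bond 1 brought effort, rest push out)
bond 2 stroke→R1  (only one flow-in slot at J1)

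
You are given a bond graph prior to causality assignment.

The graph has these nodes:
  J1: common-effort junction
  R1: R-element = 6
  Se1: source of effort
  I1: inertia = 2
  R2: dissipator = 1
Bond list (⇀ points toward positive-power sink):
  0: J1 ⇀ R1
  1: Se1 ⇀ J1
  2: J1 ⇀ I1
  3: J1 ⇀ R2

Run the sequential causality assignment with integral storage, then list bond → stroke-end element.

#1 stroke at J1  (Se1 fixes effort; stroke away)
#0 stroke at R1  (J1 effort already set via bond 1)
#2 stroke at I1  (J1: bond 1 brought effort, rest push out)
#3 stroke at R2  (J1: bond 1 brought effort, rest push out)

β0 →R1
β1 →J1
β2 →I1
β3 →R2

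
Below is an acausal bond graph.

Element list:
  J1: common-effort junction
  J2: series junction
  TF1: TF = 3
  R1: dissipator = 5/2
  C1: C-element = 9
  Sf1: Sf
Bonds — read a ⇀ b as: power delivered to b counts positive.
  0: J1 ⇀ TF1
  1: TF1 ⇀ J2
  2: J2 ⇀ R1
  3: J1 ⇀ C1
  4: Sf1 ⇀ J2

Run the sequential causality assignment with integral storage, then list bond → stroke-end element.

b0 stroke at TF1
b1 stroke at J2
b2 stroke at J2
b3 stroke at J1
b4 stroke at Sf1

#4 stroke→Sf1  (Sf1 fixes flow; stroke at Sf1)
#1 stroke→J2  (J2 flow already set via bond 4)
#2 stroke→J2  (common-f at J2 fixed by 4)
#0 stroke→TF1  (through TF1, causality passes straight; one stroke at TF1)
#3 stroke→J1  (closing 0-jn rule on J1)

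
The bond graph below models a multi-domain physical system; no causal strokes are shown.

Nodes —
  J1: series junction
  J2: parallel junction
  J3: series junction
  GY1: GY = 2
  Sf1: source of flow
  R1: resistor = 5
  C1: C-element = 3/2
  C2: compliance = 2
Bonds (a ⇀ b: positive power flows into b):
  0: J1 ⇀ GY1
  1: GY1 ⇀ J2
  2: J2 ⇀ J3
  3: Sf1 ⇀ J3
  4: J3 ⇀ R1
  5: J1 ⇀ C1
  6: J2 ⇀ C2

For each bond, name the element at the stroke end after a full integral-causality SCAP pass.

#3 |Sf1  (source Sf1 imposes f)
#2 |J3  (J3 flow already set via bond 3)
#4 |J3  (1-jn J3 has f-setter on 3)
#5 |J1  (C1 outputs effort q/C1)
#0 |GY1  (J1: last free bond brings flow in)
#1 |GY1  (GY GY1: same side as bond 0)
#6 |J2  (closing 0-jn rule on J2)

#0 →GY1
#1 →GY1
#2 →J3
#3 →Sf1
#4 →J3
#5 →J1
#6 →J2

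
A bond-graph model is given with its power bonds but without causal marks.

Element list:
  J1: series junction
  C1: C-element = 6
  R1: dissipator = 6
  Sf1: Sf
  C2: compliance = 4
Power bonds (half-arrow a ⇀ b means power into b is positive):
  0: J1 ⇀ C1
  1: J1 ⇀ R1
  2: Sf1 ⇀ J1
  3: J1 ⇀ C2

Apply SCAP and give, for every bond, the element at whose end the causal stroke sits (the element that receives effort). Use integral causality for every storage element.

β0 |J1
β1 |J1
β2 |Sf1
β3 |J1

β2 |Sf1  (Sf1: flow source, stroke at near end)
β0 |J1  (J1: bond 2 brought flow, rest push out)
β1 |J1  (J1: bond 2 brought flow, rest push out)
β3 |J1  (J1: bond 2 brought flow, rest push out)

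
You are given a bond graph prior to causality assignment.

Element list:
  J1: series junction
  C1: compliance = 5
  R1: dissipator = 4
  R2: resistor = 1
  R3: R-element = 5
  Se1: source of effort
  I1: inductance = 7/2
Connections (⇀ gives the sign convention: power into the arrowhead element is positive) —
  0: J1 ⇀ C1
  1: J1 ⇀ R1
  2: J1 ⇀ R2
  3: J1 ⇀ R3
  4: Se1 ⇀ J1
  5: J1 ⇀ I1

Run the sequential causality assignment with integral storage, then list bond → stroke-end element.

b4 |J1  (Se1 (Se) sets effort on bond)
b0 |J1  (prefer integral on C1)
b5 |I1  (I1: I, integral causality)
b1 |J1  (1-jn J1 has f-setter on 5)
b2 |J1  (1-jn J1 has f-setter on 5)
b3 |J1  (1-jn J1 has f-setter on 5)

β0 |J1
β1 |J1
β2 |J1
β3 |J1
β4 |J1
β5 |I1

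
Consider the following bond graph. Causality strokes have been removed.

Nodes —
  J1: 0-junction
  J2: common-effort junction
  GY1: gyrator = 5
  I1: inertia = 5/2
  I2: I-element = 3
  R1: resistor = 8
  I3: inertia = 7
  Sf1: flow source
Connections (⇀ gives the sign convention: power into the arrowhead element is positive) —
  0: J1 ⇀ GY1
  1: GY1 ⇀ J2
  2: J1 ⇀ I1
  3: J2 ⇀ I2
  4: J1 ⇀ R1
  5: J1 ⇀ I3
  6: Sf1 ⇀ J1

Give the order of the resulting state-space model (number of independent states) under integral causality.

3  (I1, I2, I3 all integral)

b6 |Sf1  (Sf1 fixes flow; stroke at Sf1)
b2 |I1  (I1: I, integral causality)
b3 |I2  (I2 outputs flow p/I2)
b1 |J2  (only one effort-in slot at J2)
b0 |J1  (GY GY1: same side as bond 1)
b4 |R1  (0-jn J1 has e-setter on 0)
b5 |I3  (J1: bond 0 brought effort, rest push out)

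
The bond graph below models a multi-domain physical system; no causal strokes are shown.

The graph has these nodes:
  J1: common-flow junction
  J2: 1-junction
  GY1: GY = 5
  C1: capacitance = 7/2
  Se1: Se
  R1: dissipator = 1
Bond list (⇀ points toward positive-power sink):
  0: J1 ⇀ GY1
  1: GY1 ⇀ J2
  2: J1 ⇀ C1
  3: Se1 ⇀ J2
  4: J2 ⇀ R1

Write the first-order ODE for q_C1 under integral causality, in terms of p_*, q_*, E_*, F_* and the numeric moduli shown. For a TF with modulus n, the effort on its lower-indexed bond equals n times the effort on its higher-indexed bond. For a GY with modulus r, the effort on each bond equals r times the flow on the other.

dq_C1/dt = -E_Se1/5 - 2*q_C1/175

bond 3 stroke at J2  (Se1: effort source, stroke at far end)
bond 2 stroke at J1  (C1 integral (e out))
bond 0 stroke at GY1  (closing 1-jn rule on J1)
bond 1 stroke at GY1  (through GY1, causality inverts; strokes same side of GY1)
bond 4 stroke at J2  (common-f at J2 fixed by 1)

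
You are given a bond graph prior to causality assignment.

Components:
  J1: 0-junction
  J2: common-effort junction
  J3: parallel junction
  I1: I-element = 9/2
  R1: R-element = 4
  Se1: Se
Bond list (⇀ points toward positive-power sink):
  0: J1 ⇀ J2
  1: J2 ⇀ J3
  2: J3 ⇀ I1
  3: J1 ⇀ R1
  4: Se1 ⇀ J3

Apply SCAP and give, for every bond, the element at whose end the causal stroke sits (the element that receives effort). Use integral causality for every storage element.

bond 0 →J1
bond 1 →J2
bond 2 →I1
bond 3 →R1
bond 4 →J3

bond 4 stroke at J3  (Se1 (Se) sets effort on bond)
bond 1 stroke at J2  (J3: bond 4 brought effort, rest push out)
bond 2 stroke at I1  (J3: bond 4 brought effort, rest push out)
bond 0 stroke at J1  (J2 effort already set via bond 1)
bond 3 stroke at R1  (J1: bond 0 brought effort, rest push out)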